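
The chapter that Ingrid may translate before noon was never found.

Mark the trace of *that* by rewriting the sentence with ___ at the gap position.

The chapter that Ingrid may translate ___ before noon was never found.

'that' is the direct object of 'translate'. The gap is right after 'translate'.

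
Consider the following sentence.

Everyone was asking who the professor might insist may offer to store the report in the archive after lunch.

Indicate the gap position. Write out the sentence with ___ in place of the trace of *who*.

Everyone was asking who the professor might insist ___ may offer to store the report in the archive after lunch.

Underlying clause: The professor might insist who may offer to store the report in the archive after lunch.
'who' functions as the subject of the clause embedded under 'insist'. The gap is right after 'insist'.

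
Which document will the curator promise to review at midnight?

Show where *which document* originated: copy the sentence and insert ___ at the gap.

In situ: The curator will promise to review which document at midnight.
'which document' is the direct object of 'review'. The gap is right after 'review'.

Which document will the curator promise to review ___ at midnight?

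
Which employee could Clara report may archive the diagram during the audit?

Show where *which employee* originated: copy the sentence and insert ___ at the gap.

Which employee could Clara report ___ may archive the diagram during the audit?

In situ: Clara could report which employee may archive the diagram during the audit.
The filler 'which employee' is interpreted as the subject of the clause embedded under 'report'. The gap is right after 'report'.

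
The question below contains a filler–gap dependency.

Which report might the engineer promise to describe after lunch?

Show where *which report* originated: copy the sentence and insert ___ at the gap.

Pre-movement form: The engineer might promise to describe which report after lunch.
'which report' functions as the direct object of 'describe'. The gap is right after 'describe'.

Which report might the engineer promise to describe ___ after lunch?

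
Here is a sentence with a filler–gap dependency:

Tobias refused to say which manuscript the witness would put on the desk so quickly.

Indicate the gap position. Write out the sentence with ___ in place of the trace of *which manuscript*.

Tobias refused to say which manuscript the witness would put ___ on the desk so quickly.

Underlying clause: The witness would put which manuscript on the desk so quickly.
'which manuscript' functions as the direct object of 'put'. The gap is right after 'put'.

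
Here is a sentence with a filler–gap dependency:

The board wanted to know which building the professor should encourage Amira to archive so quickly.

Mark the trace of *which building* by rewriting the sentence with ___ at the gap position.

The board wanted to know which building the professor should encourage Amira to archive ___ so quickly.

Before movement: The professor should encourage Amira to archive which building so quickly.
'which building' is the direct object of 'archive'. The gap is right after 'archive'.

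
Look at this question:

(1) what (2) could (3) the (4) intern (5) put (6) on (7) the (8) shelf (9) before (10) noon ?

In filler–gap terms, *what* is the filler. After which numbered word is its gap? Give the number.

5

Before movement: The intern could put what on the shelf before noon.
The filler 'what' is interpreted as the direct object of 'put'. It moves to the left edge, and the trace sits right after 'put':
What could the intern put ___ on the shelf before noon?
'put' is word 5.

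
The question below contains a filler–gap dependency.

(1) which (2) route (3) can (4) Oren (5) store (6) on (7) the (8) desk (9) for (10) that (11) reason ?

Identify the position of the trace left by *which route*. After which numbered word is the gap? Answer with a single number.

5

Before movement: Oren can store which route on the desk for that reason.
The filler 'which route' is interpreted as the direct object of 'store'. Fronting leaves a gap immediately after 'store':
Which route can Oren store ___ on the desk for that reason?
'store' is word 5.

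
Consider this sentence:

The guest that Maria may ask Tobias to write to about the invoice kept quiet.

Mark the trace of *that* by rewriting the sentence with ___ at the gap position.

The guest that Maria may ask Tobias to write to ___ about the invoice kept quiet.

'that' functions as the object of the preposition 'to'. The gap is right after 'to'.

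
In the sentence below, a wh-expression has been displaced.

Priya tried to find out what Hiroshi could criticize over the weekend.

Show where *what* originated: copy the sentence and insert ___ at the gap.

In situ: Hiroshi could criticize what over the weekend.
'what' functions as the direct object of 'criticize'. The gap is right after 'criticize'.

Priya tried to find out what Hiroshi could criticize ___ over the weekend.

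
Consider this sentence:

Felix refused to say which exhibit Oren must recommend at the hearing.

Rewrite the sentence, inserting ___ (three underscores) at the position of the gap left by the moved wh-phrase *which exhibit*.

Felix refused to say which exhibit Oren must recommend ___ at the hearing.

Before movement: Oren must recommend which exhibit at the hearing.
The filler 'which exhibit' is interpreted as the direct object of 'recommend'. The gap is right after 'recommend'.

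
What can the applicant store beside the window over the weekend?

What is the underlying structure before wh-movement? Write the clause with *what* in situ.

The filler 'what' is interpreted as the direct object of 'store'. It moves to the left edge, and the trace sits right after 'store':
What can the applicant store ___ beside the window over the weekend?

The applicant can store what beside the window over the weekend.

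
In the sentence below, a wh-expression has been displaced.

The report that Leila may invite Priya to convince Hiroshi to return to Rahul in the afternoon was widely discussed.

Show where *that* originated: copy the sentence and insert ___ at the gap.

'that' functions as the direct object of 'return'. The gap is right after 'return'.

The report that Leila may invite Priya to convince Hiroshi to return ___ to Rahul in the afternoon was widely discussed.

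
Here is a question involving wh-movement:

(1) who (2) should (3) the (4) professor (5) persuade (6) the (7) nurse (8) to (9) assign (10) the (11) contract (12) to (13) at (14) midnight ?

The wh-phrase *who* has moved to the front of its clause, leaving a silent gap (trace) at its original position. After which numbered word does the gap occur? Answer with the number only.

In situ: The professor should persuade the nurse to assign the contract to who at midnight.
'who' functions as the object of the preposition 'to' (recipient of 'assign'). Wh-movement fronts it, leaving a gap right after 'to':
Who should the professor persuade the nurse to assign the contract to ___ at midnight?
'to' is word 12.

12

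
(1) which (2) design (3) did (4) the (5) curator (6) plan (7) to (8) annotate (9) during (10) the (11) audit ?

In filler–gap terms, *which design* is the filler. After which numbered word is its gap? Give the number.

In situ: The curator did plan to annotate which design during the audit.
The filler 'which design' is interpreted as the direct object of 'annotate'. It moves to the left edge, and the trace sits right after 'annotate':
Which design did the curator plan to annotate ___ during the audit?
'annotate' is word 8.

8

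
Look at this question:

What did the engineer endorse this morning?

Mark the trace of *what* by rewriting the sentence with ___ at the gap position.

What did the engineer endorse ___ this morning?

Before movement: The engineer did endorse what this morning.
'what' is the direct object of 'endorse'. The gap is right after 'endorse'.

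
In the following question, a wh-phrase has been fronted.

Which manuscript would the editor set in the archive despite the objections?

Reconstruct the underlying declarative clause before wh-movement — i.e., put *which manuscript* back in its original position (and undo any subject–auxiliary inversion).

'which manuscript' functions as the direct object of 'set'. Wh-movement fronts it, leaving a gap right after 'set':
Which manuscript would the editor set ___ in the archive despite the objections?

The editor would set which manuscript in the archive despite the objections.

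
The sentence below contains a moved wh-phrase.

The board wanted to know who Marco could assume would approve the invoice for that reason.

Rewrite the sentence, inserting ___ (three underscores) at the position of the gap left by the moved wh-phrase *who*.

Before movement: Marco could assume who would approve the invoice for that reason.
The filler 'who' is interpreted as the subject of the clause embedded under 'assume'. The gap is right after 'assume'.

The board wanted to know who Marco could assume ___ would approve the invoice for that reason.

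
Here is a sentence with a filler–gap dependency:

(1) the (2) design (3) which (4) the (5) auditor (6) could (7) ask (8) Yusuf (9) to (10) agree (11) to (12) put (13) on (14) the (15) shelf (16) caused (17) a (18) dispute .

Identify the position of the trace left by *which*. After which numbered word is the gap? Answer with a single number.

12

'which' functions as the direct object of 'put'. Fronting leaves a gap immediately after 'put':
The design which the auditor could ask Yusuf to agree to put ___ on the shelf caused a dispute.
'put' is word 12.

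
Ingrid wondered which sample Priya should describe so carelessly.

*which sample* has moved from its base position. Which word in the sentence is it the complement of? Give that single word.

describe

Underlying clause: Priya should describe which sample so carelessly.
'which sample' is the direct object of 'describe'. Fronting leaves a gap immediately after 'describe':
Ingrid wondered which sample Priya should describe ___ so carelessly.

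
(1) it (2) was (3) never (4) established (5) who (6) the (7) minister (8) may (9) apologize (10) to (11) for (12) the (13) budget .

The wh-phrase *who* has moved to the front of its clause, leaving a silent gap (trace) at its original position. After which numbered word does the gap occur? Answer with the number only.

10

In situ: The minister may apologize to who for the budget.
'who' functions as the object of the preposition 'to'. Wh-movement fronts it, leaving a gap right after 'to':
It was never established who the minister may apologize to ___ for the budget.
'to' is word 10.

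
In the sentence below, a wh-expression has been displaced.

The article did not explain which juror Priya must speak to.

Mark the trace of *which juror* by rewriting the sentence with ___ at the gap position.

The article did not explain which juror Priya must speak to ___.

Before movement: Priya must speak to which juror.
'which juror' functions as the object of the preposition 'to'. The gap is right after 'to'.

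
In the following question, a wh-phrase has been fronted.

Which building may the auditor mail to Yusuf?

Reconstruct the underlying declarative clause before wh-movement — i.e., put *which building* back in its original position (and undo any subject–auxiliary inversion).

The auditor may mail which building to Yusuf.

The filler 'which building' is interpreted as the direct object of 'mail'. It moves to the left edge, and the trace sits right after 'mail':
Which building may the auditor mail ___ to Yusuf?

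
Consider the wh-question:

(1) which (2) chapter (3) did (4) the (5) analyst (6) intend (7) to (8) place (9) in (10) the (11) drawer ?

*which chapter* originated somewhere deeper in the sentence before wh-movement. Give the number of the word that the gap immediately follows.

8

Underlying clause: The analyst did intend to place which chapter in the drawer.
'which chapter' is the direct object of 'place'. It moves to the left edge, and the trace sits right after 'place':
Which chapter did the analyst intend to place ___ in the drawer?
'place' is word 8.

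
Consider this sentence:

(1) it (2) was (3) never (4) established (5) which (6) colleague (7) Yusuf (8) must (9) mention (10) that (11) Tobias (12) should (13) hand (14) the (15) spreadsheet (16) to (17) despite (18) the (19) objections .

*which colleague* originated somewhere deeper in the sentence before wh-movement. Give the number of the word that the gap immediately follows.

Pre-movement form: Yusuf must mention that Tobias should hand the spreadsheet to which colleague despite the objections.
'which colleague' is the object of the preposition 'to' (recipient of 'hand'). It moves to the left edge, and the trace sits right after 'to':
It was never established which colleague Yusuf must mention that Tobias should hand the spreadsheet to ___ despite the objections.
'to' is word 16.

16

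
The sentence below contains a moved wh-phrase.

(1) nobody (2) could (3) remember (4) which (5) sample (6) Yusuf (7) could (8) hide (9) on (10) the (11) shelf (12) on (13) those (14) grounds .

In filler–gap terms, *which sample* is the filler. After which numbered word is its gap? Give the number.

8

Underlying clause: Yusuf could hide which sample on the shelf on those grounds.
'which sample' is the direct object of 'hide'. It moves to the left edge, and the trace sits right after 'hide':
Nobody could remember which sample Yusuf could hide ___ on the shelf on those grounds.
'hide' is word 8.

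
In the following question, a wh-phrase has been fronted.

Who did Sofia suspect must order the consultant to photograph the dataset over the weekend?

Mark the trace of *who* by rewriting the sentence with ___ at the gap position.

Who did Sofia suspect ___ must order the consultant to photograph the dataset over the weekend?

Before movement: Sofia did suspect who must order the consultant to photograph the dataset over the weekend.
'who' functions as the subject of the clause embedded under 'suspect'. The gap is right after 'suspect'.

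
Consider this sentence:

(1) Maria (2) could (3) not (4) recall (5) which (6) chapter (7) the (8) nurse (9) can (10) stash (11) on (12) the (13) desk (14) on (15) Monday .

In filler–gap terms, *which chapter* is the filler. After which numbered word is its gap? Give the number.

10

Underlying clause: The nurse can stash which chapter on the desk on Monday.
The filler 'which chapter' is interpreted as the direct object of 'stash'. It moves to the left edge, and the trace sits right after 'stash':
Maria could not recall which chapter the nurse can stash ___ on the desk on Monday.
'stash' is word 10.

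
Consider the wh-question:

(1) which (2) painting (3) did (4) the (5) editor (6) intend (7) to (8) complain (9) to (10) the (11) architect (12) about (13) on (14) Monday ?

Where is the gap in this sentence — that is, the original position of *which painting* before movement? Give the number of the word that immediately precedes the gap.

Underlying clause: The editor did intend to complain to the architect about which painting on Monday.
'which painting' functions as the object of the preposition 'about'. Fronting leaves a gap immediately after 'about':
Which painting did the editor intend to complain to the architect about ___ on Monday?
'about' is word 12.

12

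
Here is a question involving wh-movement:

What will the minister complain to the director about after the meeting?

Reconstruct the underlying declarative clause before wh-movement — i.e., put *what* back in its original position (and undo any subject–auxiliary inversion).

The minister will complain to the director about what after the meeting.

The filler 'what' is interpreted as the object of the preposition 'about'. It moves to the left edge, and the trace sits right after 'about':
What will the minister complain to the director about ___ after the meeting?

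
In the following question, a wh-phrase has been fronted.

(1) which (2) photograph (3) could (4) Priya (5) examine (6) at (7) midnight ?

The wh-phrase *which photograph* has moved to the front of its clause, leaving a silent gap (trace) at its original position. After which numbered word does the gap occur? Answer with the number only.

Pre-movement form: Priya could examine which photograph at midnight.
'which photograph' functions as the direct object of 'examine'. Fronting leaves a gap immediately after 'examine':
Which photograph could Priya examine ___ at midnight?
'examine' is word 5.

5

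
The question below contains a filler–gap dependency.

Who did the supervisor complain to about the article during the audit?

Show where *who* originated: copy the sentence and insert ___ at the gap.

Underlying clause: The supervisor did complain to who about the article during the audit.
The filler 'who' is interpreted as the object of the preposition 'to'. The gap is right after 'to'.

Who did the supervisor complain to ___ about the article during the audit?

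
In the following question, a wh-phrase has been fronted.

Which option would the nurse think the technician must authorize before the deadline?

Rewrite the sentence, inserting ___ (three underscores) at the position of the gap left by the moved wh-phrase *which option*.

Which option would the nurse think the technician must authorize ___ before the deadline?

In situ: The nurse would think the technician must authorize which option before the deadline.
'which option' functions as the direct object of 'authorize'. The gap is right after 'authorize'.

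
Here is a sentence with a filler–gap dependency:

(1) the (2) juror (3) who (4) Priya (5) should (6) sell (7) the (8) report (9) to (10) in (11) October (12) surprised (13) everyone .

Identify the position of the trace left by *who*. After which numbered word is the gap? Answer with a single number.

'who' is the object of the preposition 'to' (recipient of 'sell'). Fronting leaves a gap immediately after 'to':
The juror who Priya should sell the report to ___ in October surprised everyone.
'to' is word 9.

9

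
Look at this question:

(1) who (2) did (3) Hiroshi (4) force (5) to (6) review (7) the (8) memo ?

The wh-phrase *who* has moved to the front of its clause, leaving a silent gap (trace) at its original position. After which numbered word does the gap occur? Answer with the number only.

4

In situ: Hiroshi did force who to review the memo.
The filler 'who' is interpreted as the direct object of 'force'. It moves to the left edge, and the trace sits right after 'force':
Who did Hiroshi force ___ to review the memo?
'force' is word 4.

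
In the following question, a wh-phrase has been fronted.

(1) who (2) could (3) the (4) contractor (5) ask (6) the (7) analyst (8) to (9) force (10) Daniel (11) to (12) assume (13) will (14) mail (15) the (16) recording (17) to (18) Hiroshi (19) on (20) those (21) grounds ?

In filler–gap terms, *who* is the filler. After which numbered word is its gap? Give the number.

12

In situ: The contractor could ask the analyst to force Daniel to assume who will mail the recording to Hiroshi on those grounds.
'who' is the subject of the clause embedded under 'assume'. Fronting leaves a gap immediately after 'assume':
Who could the contractor ask the analyst to force Daniel to assume ___ will mail the recording to Hiroshi on those grounds?
'assume' is word 12.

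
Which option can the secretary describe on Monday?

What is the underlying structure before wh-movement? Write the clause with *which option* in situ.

The secretary can describe which option on Monday.

'which option' functions as the direct object of 'describe'. It moves to the left edge, and the trace sits right after 'describe':
Which option can the secretary describe ___ on Monday?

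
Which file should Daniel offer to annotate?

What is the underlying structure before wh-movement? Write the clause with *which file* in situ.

'which file' is the direct object of 'annotate'. Wh-movement fronts it, leaving a gap right after 'annotate':
Which file should Daniel offer to annotate ___?

Daniel should offer to annotate which file.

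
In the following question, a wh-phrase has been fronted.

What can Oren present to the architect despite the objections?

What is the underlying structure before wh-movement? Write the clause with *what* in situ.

Oren can present what to the architect despite the objections.

'what' functions as the direct object of 'present'. It moves to the left edge, and the trace sits right after 'present':
What can Oren present ___ to the architect despite the objections?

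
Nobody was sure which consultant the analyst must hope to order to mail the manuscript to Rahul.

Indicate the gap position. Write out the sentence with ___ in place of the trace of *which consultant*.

Nobody was sure which consultant the analyst must hope to order ___ to mail the manuscript to Rahul.

Underlying clause: The analyst must hope to order which consultant to mail the manuscript to Rahul.
The filler 'which consultant' is interpreted as the direct object of 'order'. The gap is right after 'order'.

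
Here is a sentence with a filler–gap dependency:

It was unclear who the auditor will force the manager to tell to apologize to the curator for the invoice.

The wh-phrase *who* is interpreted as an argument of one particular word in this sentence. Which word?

tell

In situ: The auditor will force the manager to tell who to apologize to the curator for the invoice.
'who' functions as the direct object of 'tell'. Fronting leaves a gap immediately after 'tell':
It was unclear who the auditor will force the manager to tell ___ to apologize to the curator for the invoice.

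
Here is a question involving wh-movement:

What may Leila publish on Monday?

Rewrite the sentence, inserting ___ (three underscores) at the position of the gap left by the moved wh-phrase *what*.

What may Leila publish ___ on Monday?

Before movement: Leila may publish what on Monday.
The filler 'what' is interpreted as the direct object of 'publish'. The gap is right after 'publish'.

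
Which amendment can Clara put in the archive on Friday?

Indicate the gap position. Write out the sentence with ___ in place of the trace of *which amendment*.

Which amendment can Clara put ___ in the archive on Friday?

In situ: Clara can put which amendment in the archive on Friday.
The filler 'which amendment' is interpreted as the direct object of 'put'. The gap is right after 'put'.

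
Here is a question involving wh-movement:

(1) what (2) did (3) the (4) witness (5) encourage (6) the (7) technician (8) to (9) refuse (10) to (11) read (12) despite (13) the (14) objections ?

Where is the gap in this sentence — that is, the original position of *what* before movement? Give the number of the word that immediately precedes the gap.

Pre-movement form: The witness did encourage the technician to refuse to read what despite the objections.
The filler 'what' is interpreted as the direct object of 'read'. Fronting leaves a gap immediately after 'read':
What did the witness encourage the technician to refuse to read ___ despite the objections?
'read' is word 11.

11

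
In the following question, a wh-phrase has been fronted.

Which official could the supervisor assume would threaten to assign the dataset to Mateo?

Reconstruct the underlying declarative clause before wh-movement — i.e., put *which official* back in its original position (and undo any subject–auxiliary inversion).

The supervisor could assume which official would threaten to assign the dataset to Mateo.

'which official' is the subject of the clause embedded under 'assume'. Fronting leaves a gap immediately after 'assume':
Which official could the supervisor assume ___ would threaten to assign the dataset to Mateo?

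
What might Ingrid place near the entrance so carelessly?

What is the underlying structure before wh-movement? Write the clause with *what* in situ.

'what' is the direct object of 'place'. Wh-movement fronts it, leaving a gap right after 'place':
What might Ingrid place ___ near the entrance so carelessly?

Ingrid might place what near the entrance so carelessly.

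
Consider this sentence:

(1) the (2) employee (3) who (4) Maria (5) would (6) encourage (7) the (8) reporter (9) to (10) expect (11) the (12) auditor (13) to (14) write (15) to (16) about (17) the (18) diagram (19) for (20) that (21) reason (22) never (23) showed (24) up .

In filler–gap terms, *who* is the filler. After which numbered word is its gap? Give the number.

The filler 'who' is interpreted as the object of the preposition 'to'. Fronting leaves a gap immediately after 'to':
The employee who Maria would encourage the reporter to expect the auditor to write to ___ about the diagram for that reason never showed up.
'to' is word 15.

15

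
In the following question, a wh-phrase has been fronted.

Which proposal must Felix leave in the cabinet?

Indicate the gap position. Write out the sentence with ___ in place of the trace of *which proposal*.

In situ: Felix must leave which proposal in the cabinet.
'which proposal' functions as the direct object of 'leave'. The gap is right after 'leave'.

Which proposal must Felix leave ___ in the cabinet?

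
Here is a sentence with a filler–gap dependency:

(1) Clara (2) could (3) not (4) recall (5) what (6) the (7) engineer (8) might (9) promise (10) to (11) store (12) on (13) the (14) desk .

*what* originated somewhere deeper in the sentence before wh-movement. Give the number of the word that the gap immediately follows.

11

Underlying clause: The engineer might promise to store what on the desk.
'what' is the direct object of 'store'. It moves to the left edge, and the trace sits right after 'store':
Clara could not recall what the engineer might promise to store ___ on the desk.
'store' is word 11.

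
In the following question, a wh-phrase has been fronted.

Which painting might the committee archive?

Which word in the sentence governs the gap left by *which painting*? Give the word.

Underlying clause: The committee might archive which painting.
'which painting' functions as the direct object of 'archive'. Wh-movement fronts it, leaving a gap right after 'archive':
Which painting might the committee archive ___?

archive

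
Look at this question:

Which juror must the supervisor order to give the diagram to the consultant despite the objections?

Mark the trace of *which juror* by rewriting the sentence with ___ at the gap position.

Which juror must the supervisor order ___ to give the diagram to the consultant despite the objections?

Underlying clause: The supervisor must order which juror to give the diagram to the consultant despite the objections.
The filler 'which juror' is interpreted as the direct object of 'order'. The gap is right after 'order'.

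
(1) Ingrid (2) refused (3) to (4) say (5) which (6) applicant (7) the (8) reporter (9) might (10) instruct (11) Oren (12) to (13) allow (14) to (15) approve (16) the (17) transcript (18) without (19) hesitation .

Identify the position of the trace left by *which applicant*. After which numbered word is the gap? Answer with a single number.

Before movement: The reporter might instruct Oren to allow which applicant to approve the transcript without hesitation.
The filler 'which applicant' is interpreted as the direct object of 'allow'. Fronting leaves a gap immediately after 'allow':
Ingrid refused to say which applicant the reporter might instruct Oren to allow ___ to approve the transcript without hesitation.
'allow' is word 13.

13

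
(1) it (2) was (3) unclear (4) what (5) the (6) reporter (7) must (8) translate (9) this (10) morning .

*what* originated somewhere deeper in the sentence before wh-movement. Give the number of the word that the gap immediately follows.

Before movement: The reporter must translate what this morning.
'what' functions as the direct object of 'translate'. Fronting leaves a gap immediately after 'translate':
It was unclear what the reporter must translate ___ this morning.
'translate' is word 8.

8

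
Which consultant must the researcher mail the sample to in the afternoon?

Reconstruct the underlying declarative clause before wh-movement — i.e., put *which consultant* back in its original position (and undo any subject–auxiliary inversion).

The researcher must mail the sample to which consultant in the afternoon.

'which consultant' is the object of the preposition 'to' (recipient of 'mail'). Fronting leaves a gap immediately after 'to':
Which consultant must the researcher mail the sample to ___ in the afternoon?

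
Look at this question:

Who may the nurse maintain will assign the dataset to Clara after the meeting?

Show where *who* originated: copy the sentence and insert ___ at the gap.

Who may the nurse maintain ___ will assign the dataset to Clara after the meeting?

In situ: The nurse may maintain who will assign the dataset to Clara after the meeting.
The filler 'who' is interpreted as the subject of the clause embedded under 'maintain'. The gap is right after 'maintain'.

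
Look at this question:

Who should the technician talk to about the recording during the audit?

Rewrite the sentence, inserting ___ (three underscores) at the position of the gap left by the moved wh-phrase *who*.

Who should the technician talk to ___ about the recording during the audit?

Before movement: The technician should talk to who about the recording during the audit.
'who' functions as the object of the preposition 'to'. The gap is right after 'to'.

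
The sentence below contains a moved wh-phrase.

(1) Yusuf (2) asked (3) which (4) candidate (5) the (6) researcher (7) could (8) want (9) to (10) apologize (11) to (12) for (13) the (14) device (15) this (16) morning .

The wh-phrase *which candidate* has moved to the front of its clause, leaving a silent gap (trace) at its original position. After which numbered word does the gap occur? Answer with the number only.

In situ: The researcher could want to apologize to which candidate for the device this morning.
The filler 'which candidate' is interpreted as the object of the preposition 'to'. Fronting leaves a gap immediately after 'to':
Yusuf asked which candidate the researcher could want to apologize to ___ for the device this morning.
'to' is word 11.

11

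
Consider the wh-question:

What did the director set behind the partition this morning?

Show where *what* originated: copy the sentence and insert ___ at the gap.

What did the director set ___ behind the partition this morning?

Pre-movement form: The director did set what behind the partition this morning.
The filler 'what' is interpreted as the direct object of 'set'. The gap is right after 'set'.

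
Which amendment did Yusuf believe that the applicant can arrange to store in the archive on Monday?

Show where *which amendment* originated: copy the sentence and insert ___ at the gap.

Which amendment did Yusuf believe that the applicant can arrange to store ___ in the archive on Monday?

Before movement: Yusuf did believe that the applicant can arrange to store which amendment in the archive on Monday.
'which amendment' is the direct object of 'store'. The gap is right after 'store'.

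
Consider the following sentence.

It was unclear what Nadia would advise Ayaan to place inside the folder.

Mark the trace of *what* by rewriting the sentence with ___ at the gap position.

Underlying clause: Nadia would advise Ayaan to place what inside the folder.
'what' is the direct object of 'place'. The gap is right after 'place'.

It was unclear what Nadia would advise Ayaan to place ___ inside the folder.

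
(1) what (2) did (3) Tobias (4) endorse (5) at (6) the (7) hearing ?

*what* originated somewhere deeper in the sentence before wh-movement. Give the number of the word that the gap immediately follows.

In situ: Tobias did endorse what at the hearing.
'what' is the direct object of 'endorse'. Wh-movement fronts it, leaving a gap right after 'endorse':
What did Tobias endorse ___ at the hearing?
'endorse' is word 4.

4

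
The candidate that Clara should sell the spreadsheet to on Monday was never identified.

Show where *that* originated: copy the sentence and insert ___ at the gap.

The candidate that Clara should sell the spreadsheet to ___ on Monday was never identified.

'that' is the object of the preposition 'to' (recipient of 'sell'). The gap is right after 'to'.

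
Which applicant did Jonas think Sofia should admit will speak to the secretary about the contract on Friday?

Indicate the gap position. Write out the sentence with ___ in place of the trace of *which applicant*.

Underlying clause: Jonas did think Sofia should admit which applicant will speak to the secretary about the contract on Friday.
'which applicant' is the subject of the clause embedded under 'admit'. The gap is right after 'admit'.

Which applicant did Jonas think Sofia should admit ___ will speak to the secretary about the contract on Friday?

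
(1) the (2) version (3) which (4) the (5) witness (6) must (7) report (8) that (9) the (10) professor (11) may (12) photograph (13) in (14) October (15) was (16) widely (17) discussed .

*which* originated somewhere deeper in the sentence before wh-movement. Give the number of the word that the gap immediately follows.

12

The filler 'which' is interpreted as the direct object of 'photograph'. Fronting leaves a gap immediately after 'photograph':
The version which the witness must report that the professor may photograph ___ in October was widely discussed.
'photograph' is word 12.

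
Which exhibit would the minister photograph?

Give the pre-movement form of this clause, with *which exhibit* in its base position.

The minister would photograph which exhibit.

'which exhibit' is the direct object of 'photograph'. Wh-movement fronts it, leaving a gap right after 'photograph':
Which exhibit would the minister photograph ___?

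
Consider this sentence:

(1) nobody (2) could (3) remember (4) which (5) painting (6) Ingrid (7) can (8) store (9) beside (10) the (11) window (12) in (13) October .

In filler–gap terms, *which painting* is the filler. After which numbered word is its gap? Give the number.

Pre-movement form: Ingrid can store which painting beside the window in October.
The filler 'which painting' is interpreted as the direct object of 'store'. Fronting leaves a gap immediately after 'store':
Nobody could remember which painting Ingrid can store ___ beside the window in October.
'store' is word 8.

8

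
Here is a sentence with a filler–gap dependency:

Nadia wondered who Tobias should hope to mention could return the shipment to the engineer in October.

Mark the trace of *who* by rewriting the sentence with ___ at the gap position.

Pre-movement form: Tobias should hope to mention who could return the shipment to the engineer in October.
The filler 'who' is interpreted as the subject of the clause embedded under 'mention'. The gap is right after 'mention'.

Nadia wondered who Tobias should hope to mention ___ could return the shipment to the engineer in October.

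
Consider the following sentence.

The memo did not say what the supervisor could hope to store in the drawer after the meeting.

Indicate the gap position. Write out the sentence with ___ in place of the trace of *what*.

In situ: The supervisor could hope to store what in the drawer after the meeting.
The filler 'what' is interpreted as the direct object of 'store'. The gap is right after 'store'.

The memo did not say what the supervisor could hope to store ___ in the drawer after the meeting.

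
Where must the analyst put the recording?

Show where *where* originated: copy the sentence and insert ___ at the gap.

Where must the analyst put the recording ___?

Pre-movement form: The analyst must put the recording where.
'where' functions as the locative complement of 'put'. The gap is right after 'recording'.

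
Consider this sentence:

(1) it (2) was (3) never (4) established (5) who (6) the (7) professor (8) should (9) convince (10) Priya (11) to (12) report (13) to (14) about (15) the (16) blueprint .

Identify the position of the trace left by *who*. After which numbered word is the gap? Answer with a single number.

Before movement: The professor should convince Priya to report to who about the blueprint.
'who' is the object of the preposition 'to'. It moves to the left edge, and the trace sits right after 'to':
It was never established who the professor should convince Priya to report to ___ about the blueprint.
'to' is word 13.

13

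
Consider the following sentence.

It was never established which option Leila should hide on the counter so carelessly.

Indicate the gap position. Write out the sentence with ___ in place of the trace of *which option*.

It was never established which option Leila should hide ___ on the counter so carelessly.

In situ: Leila should hide which option on the counter so carelessly.
The filler 'which option' is interpreted as the direct object of 'hide'. The gap is right after 'hide'.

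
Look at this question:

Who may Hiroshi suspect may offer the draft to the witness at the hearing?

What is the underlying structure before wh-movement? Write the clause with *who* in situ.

Hiroshi may suspect who may offer the draft to the witness at the hearing.

'who' functions as the subject of the clause embedded under 'suspect'. Wh-movement fronts it, leaving a gap right after 'suspect':
Who may Hiroshi suspect ___ may offer the draft to the witness at the hearing?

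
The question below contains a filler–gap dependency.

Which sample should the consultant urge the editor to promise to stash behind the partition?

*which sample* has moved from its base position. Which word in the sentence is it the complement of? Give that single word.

stash

Underlying clause: The consultant should urge the editor to promise to stash which sample behind the partition.
'which sample' functions as the direct object of 'stash'. Wh-movement fronts it, leaving a gap right after 'stash':
Which sample should the consultant urge the editor to promise to stash ___ behind the partition?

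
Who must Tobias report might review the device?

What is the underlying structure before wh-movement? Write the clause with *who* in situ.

Tobias must report who might review the device.

'who' is the subject of the clause embedded under 'report'. Wh-movement fronts it, leaving a gap right after 'report':
Who must Tobias report ___ might review the device?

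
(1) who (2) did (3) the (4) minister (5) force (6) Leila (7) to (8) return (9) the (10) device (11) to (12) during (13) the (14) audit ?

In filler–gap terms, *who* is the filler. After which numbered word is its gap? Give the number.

Before movement: The minister did force Leila to return the device to who during the audit.
The filler 'who' is interpreted as the object of the preposition 'to' (recipient of 'return'). Wh-movement fronts it, leaving a gap right after 'to':
Who did the minister force Leila to return the device to ___ during the audit?
'to' is word 11.

11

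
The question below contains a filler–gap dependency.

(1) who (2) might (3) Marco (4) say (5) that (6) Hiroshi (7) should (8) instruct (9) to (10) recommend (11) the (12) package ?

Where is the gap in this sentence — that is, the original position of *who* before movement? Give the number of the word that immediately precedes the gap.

In situ: Marco might say that Hiroshi should instruct who to recommend the package.
The filler 'who' is interpreted as the direct object of 'instruct'. Wh-movement fronts it, leaving a gap right after 'instruct':
Who might Marco say that Hiroshi should instruct ___ to recommend the package?
'instruct' is word 8.

8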